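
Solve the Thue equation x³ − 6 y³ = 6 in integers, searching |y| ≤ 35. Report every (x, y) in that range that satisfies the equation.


The equation is x³ - 6y³ = 6. For fixed y, x³ = 6·y³ + 6, so a solution requires the RHS to be a perfect cube.
Strategy: iterate y from -35 to 35, compute RHS = 6·y³ + 6, and check whether it is a (positive or negative) perfect cube.
Check small values of y:
  y = 0: RHS = 6 is not a perfect cube.
  y = 1: RHS = 12 is not a perfect cube.
  y = -1: RHS = 0 = (0)³ ⇒ x = 0 works.
  y = 2: RHS = 54 is not a perfect cube.
  y = -2: RHS = -42 is not a perfect cube.
  y = 3: RHS = 168 is not a perfect cube.
  y = -3: RHS = -156 is not a perfect cube.
Continuing the search up to |y| = 35 finds no further solutions beyond those listed.
Collected solutions: (0, -1).

Solutions (with |y| ≤ 35): (0, -1).


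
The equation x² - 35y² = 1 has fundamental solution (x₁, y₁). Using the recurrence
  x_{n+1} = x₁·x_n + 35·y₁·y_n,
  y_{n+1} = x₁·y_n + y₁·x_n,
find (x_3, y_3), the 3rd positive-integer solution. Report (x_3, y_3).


Step 1: Find the fundamental solution (x₁, y₁) of x² - 35y² = 1.
  Expand √35 as a continued fraction. a₀ = ⌊√35⌋ = 5; iterate m_{k+1} = d_k·a_k − m_k, d_{k+1} = (35 − m_{k+1}²)/d_k, a_{k+1} = ⌊(a₀ + m_{k+1})/d_{k+1}⌋ (starting m₀ = 0, d₀ = 1), with convergents p_k = a_k·p_{k-1} + p_{k-2}, q_k = a_k·q_{k-1} + q_{k-2} (p₋₁ = 1, q₋₁ = 0):
  k = 0: a₀ = 5; p₀/q₀ = 5/1; p₀² − 35·q₀² = 25 − 35 = -10.
  k = 1: m = 5, d = 10, a = ⌊(5 + 5)/10⌋ = 1; p/q = (1·5 + 1)/(1·1 + 0) = 6/1; p² − 35·q² = 36 − 35 = 1.
  The first convergent with p² − 35·q² = 1 gives the fundamental solution (x₁, y₁) = (6, 1).
Step 2: Apply the recurrence (x_{n+1}, y_{n+1}) = (x₁x_n + 35y₁y_n, x₁y_n + y₁x_n) repeatedly.
  From (x_1, y_1) = (6, 1): x_2 = 6·6 + 35·1·1 = 71; y_2 = 6·1 + 1·6 = 12.
  From (x_2, y_2) = (71, 12): x_3 = 6·71 + 35·1·12 = 846; y_3 = 6·12 + 1·71 = 143.
Step 3: Verify x_3² - 35·y_3² = 715716 - 715715 = 1 (should be 1). ✓

(x_1, y_1) = (6, 1); (x_3, y_3) = (846, 143).


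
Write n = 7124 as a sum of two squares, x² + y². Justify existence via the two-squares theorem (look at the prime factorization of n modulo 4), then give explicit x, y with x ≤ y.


Step 1: Factor n = 7124 = 2^2 · 13 · 137.
Step 2: Check the mod-4 condition on each prime factor: 2 = 2 (special); 13 ≡ 1 (mod 4), exponent 1; 137 ≡ 1 (mod 4), exponent 1.
All primes ≡ 3 (mod 4) appear to even exponent (or don't appear), so by the two-squares theorem n IS expressible as a sum of two squares.
Step 3: Build a representation. Group n = k² · m with k = 2 and m = 13 · 137 = 1781 (a product of primes ≡ 1 (mod 4)); a representation of m scales to one of n via (k·x)² + (k·y)² = k²(x² + y²). Each prime p ≡ 1 (mod 4) is itself a sum of two squares; find a² by testing p − a² for a perfect square:
  13: 13 − 1² = 12, 13 − 2² = 9 = 3² ⇒ 13 = 2² + 3².
  137: 137 − 1² = 136, 137 − 2² = 133, 137 − 3² = 128, 137 − 4² = 121 = 11² ⇒ 137 = 4² + 11².
  Combine using the Brahmagupta–Fibonacci identity (a² + b²)(c² + d²) = (ac − bd)² + (ad + bc)² = (ac + bd)² + (ad − bc)²:
  13 · 137 = 1781: from (2² + 3²)(4² + 11²), take (2·4 − 3·11, 2·11 + 3·4) = (8 − 33, 22 + 12) = (-25, 34); dropping signs (only squares matter) gives (25, 34); check 25² + 34² = 625 + 1156 = 1781 ✓.
  Scale by k = 2: (2·25, 2·34) = (50, 68).
Step 4: Order so x ≤ y and verify: 50² + 68² = 2500 + 4624 = 7124 = n. ✓

n = 7124 = 50² + 68² (one valid representation with x ≤ y).


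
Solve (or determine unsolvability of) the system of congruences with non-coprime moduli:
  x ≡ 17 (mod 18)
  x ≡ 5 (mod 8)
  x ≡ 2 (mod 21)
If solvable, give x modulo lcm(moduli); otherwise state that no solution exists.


Moduli 18, 8, 21 are not pairwise coprime, so CRT works modulo lcm(m_i) when all pairwise compatibility conditions hold.
Pairwise compatibility: gcd(m_i, m_j) must divide a_i - a_j for every pair.
Merge one congruence at a time:
  Start: x ≡ 17 (mod 18).
  Combine with x ≡ 5 (mod 8): gcd(18, 8) = 2; 5 - 17 = -12, which IS divisible by 2, so compatible.
    Write x = 17 + 18·t and substitute into x ≡ 5 (mod 8): 18·t ≡ 5 − 17 = -12 (mod 8).
    Divide the congruence (and modulus) by g = 2: 9·t ≡ -6 (mod 4).
    Reduce coefficients mod 4: 1·t ≡ 2 (mod 4).
    So t ≡ 2 (mod 4).
    Then x = 17 + 18·2 = 53, valid modulo lcm(18, 8) = 72: x ≡ 53 (mod 72).
  Combine with x ≡ 2 (mod 21): gcd(72, 21) = 3; 2 - 53 = -51, which IS divisible by 3, so compatible.
    Write x = 53 + 72·t and substitute into x ≡ 2 (mod 21): 72·t ≡ 2 − 53 = -51 (mod 21).
    Divide the congruence (and modulus) by g = 3: 24·t ≡ -17 (mod 7).
    Reduce coefficients mod 7: 3·t ≡ 4 (mod 7).
    The inverse of 3 mod 7 is 5 (since 3·5 = 15 = 2·7 + 1), so t ≡ 5·4 = 20 ≡ 6 (mod 7).
    Then x = 53 + 72·6 = 485, valid modulo lcm(72, 21) = 504: x ≡ 485 (mod 504).
Verify: 485 mod 18 = 17, 485 mod 8 = 5, 485 mod 21 = 2.

x ≡ 485 (mod 504).


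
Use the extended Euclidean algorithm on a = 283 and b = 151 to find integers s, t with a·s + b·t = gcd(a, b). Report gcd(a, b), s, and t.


Euclidean algorithm on (283, 151) — divide until remainder is 0:
  283 = 1 · 151 + 132
  151 = 1 · 132 + 19
  132 = 6 · 19 + 18
  19 = 1 · 18 + 1
  18 = 18 · 1 + 0
gcd(283, 151) = 1.
Track Bezout coefficients alongside the remainders: start with r₀ = 283 = a·1 + b·0 (s = 1, t = 0) and r₁ = 151 = a·0 + b·1 (s = 0, t = 1); each new remainder r_{k+1} = r_{k-1} − q_k·r_k inherits s_{k+1} = s_{k-1} − q_k·s_k, t_{k+1} = t_{k-1} − q_k·t_k, so r_k = a·s_k + b·t_k at every step:
  q = 1: r = 132, s = 1 − 1·0 = 1, t = 0 − 1·1 = -1  (check: 283·1 + 151·(-1) = 132)
  q = 1: r = 19, s = 0 − 1·1 = -1, t = 1 − 1·(-1) = 2  (check: 283·(-1) + 151·2 = 19)
  q = 6: r = 18, s = 1 − 6·(-1) = 7, t = -1 − 6·2 = -13  (check: 283·7 + 151·(-13) = 18)
  q = 1: r = 1, s = -1 − 1·7 = -8, t = 2 − 1·(-13) = 15  (check: 283·(-8) + 151·15 = 1)
The row with r = 1 (the gcd) gives the Bezout coefficients s = -8, t = 15.
Result: 283 · (-8) + 151 · (15) = 1.

gcd(283, 151) = 1; s = -8, t = 15 (check: 283·(-8) + 151·15 = 1).


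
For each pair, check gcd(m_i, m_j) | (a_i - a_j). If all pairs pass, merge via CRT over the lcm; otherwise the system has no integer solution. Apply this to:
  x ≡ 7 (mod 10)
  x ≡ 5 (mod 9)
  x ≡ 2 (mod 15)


Moduli 10, 9, 15 are not pairwise coprime, so CRT works modulo lcm(m_i) when all pairwise compatibility conditions hold.
Pairwise compatibility: gcd(m_i, m_j) must divide a_i - a_j for every pair.
Merge one congruence at a time:
  Start: x ≡ 7 (mod 10).
  Combine with x ≡ 5 (mod 9): gcd(10, 9) = 1; 5 - 7 = -2, which IS divisible by 1, so compatible.
    Write x = 7 + 10·t and substitute into x ≡ 5 (mod 9): 10·t ≡ 5 − 7 = -2 (mod 9).
    Reduce coefficients mod 9: 1·t ≡ 7 (mod 9).
    So t ≡ 7 (mod 9).
    Then x = 7 + 10·7 = 77, valid modulo lcm(10, 9) = 90: x ≡ 77 (mod 90).
  Combine with x ≡ 2 (mod 15): gcd(90, 15) = 15; 2 - 77 = -75, which IS divisible by 15, so compatible.
    Write x = 77 + 90·t and substitute into x ≡ 2 (mod 15): 90·t ≡ 2 − 77 = -75 (mod 15).
    Divide the congruence (and modulus) by g = 15: 6·t ≡ -5 (mod 1).
    Modulo 1 every t works; take t = 0.
    Then x = 77 + 90·0 = 77, valid modulo lcm(90, 15) = 90: x ≡ 77 (mod 90).
Verify: 77 mod 10 = 7, 77 mod 9 = 5, 77 mod 15 = 2.

x ≡ 77 (mod 90).


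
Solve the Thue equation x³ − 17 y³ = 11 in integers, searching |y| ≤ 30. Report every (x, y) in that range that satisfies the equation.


The equation is x³ - 17y³ = 11. For fixed y, x³ = 17·y³ + 11, so a solution requires the RHS to be a perfect cube.
Strategy: iterate y from -30 to 30, compute RHS = 17·y³ + 11, and check whether it is a (positive or negative) perfect cube.
Check small values of y:
  y = 0: RHS = 11 is not a perfect cube.
  y = 1: RHS = 28 is not a perfect cube.
  y = -1: RHS = -6 is not a perfect cube.
  y = 2: RHS = 147 is not a perfect cube.
  y = -2: RHS = -125 = (-5)³ ⇒ x = -5 works.
  y = 3: RHS = 470 is not a perfect cube.
  y = -3: RHS = -448 is not a perfect cube.
Continuing the search up to |y| = 30 finds no further solutions beyond those listed.
Collected solutions: (-5, -2).

Solutions (with |y| ≤ 30): (-5, -2).


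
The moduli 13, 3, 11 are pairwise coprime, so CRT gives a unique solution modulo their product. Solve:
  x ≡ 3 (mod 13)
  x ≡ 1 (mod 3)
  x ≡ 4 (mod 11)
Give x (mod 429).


Moduli 13, 3, 11 are pairwise coprime; by CRT there is a unique solution modulo M = 13 · 3 · 11 = 429.
Solve pairwise, accumulating the modulus:
  Start with x ≡ 3 (mod 13).
  Combine with x ≡ 1 (mod 3): since gcd(13, 3) = 1, we get a unique residue mod 39.
    Write x = 3 + 13·t and substitute into x ≡ 1 (mod 3): 13·t ≡ 1 − 3 = -2 (mod 3).
    Reduce coefficients mod 3: 1·t ≡ 1 (mod 3).
    So t ≡ 1 (mod 3).
    Then x = 3 + 13·1 = 16, valid modulo lcm(13, 3) = 39: x ≡ 16 (mod 39).
  Combine with x ≡ 4 (mod 11): since gcd(39, 11) = 1, we get a unique residue mod 429.
    Write x = 16 + 39·t and substitute into x ≡ 4 (mod 11): 39·t ≡ 4 − 16 = -12 (mod 11).
    Reduce coefficients mod 11: 6·t ≡ 10 (mod 11).
    The inverse of 6 mod 11 is 2 (since 6·2 = 12 = 1·11 + 1), so t ≡ 2·10 = 20 ≡ 9 (mod 11).
    Then x = 16 + 39·9 = 367, valid modulo lcm(39, 11) = 429: x ≡ 367 (mod 429).
Verify: 367 mod 13 = 3 ✓, 367 mod 3 = 1 ✓, 367 mod 11 = 4 ✓.

x ≡ 367 (mod 429).


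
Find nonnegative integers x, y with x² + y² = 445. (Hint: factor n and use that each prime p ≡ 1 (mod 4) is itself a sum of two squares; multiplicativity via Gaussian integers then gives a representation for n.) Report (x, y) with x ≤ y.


Step 1: Factor n = 445 = 5 · 89.
Step 2: Check the mod-4 condition on each prime factor: 5 ≡ 1 (mod 4), exponent 1; 89 ≡ 1 (mod 4), exponent 1.
All primes ≡ 3 (mod 4) appear to even exponent (or don't appear), so by the two-squares theorem n IS expressible as a sum of two squares.
Step 3: Build a representation. Here n = 5 · 89 is a product of primes ≡ 1 (mod 4). Each prime p ≡ 1 (mod 4) is itself a sum of two squares; find a² by testing p − a² for a perfect square:
  5: 5 − 1² = 4 = 2² ⇒ 5 = 1² + 2².
  89: 89 − 1² = 88, 89 − 2² = 85, 89 − 3² = 80, 89 − 4² = 73, 89 − 5² = 64 = 8² ⇒ 89 = 5² + 8².
  Combine using the Brahmagupta–Fibonacci identity (a² + b²)(c² + d²) = (ac − bd)² + (ad + bc)² = (ac + bd)² + (ad − bc)²:
  5 · 89 = 445: from (1² + 2²)(5² + 8²), take (1·5 − 2·8, 1·8 + 2·5) = (5 − 16, 8 + 10) = (-11, 18); dropping signs (only squares matter) gives (11, 18); check 11² + 18² = 121 + 324 = 445 ✓.
Step 4: Order so x ≤ y and verify: 11² + 18² = 121 + 324 = 445 = n. ✓

n = 445 = 11² + 18² (one valid representation with x ≤ y).


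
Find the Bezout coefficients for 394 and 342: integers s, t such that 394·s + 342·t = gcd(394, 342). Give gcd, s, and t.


Euclidean algorithm on (394, 342) — divide until remainder is 0:
  394 = 1 · 342 + 52
  342 = 6 · 52 + 30
  52 = 1 · 30 + 22
  30 = 1 · 22 + 8
  22 = 2 · 8 + 6
  8 = 1 · 6 + 2
  6 = 3 · 2 + 0
gcd(394, 342) = 2.
Track Bezout coefficients alongside the remainders: start with r₀ = 394 = a·1 + b·0 (s = 1, t = 0) and r₁ = 342 = a·0 + b·1 (s = 0, t = 1); each new remainder r_{k+1} = r_{k-1} − q_k·r_k inherits s_{k+1} = s_{k-1} − q_k·s_k, t_{k+1} = t_{k-1} − q_k·t_k, so r_k = a·s_k + b·t_k at every step:
  q = 1: r = 52, s = 1 − 1·0 = 1, t = 0 − 1·1 = -1  (check: 394·1 + 342·(-1) = 52)
  q = 6: r = 30, s = 0 − 6·1 = -6, t = 1 − 6·(-1) = 7  (check: 394·(-6) + 342·7 = 30)
  q = 1: r = 22, s = 1 − 1·(-6) = 7, t = -1 − 1·7 = -8  (check: 394·7 + 342·(-8) = 22)
  q = 1: r = 8, s = -6 − 1·7 = -13, t = 7 − 1·(-8) = 15  (check: 394·(-13) + 342·15 = 8)
  q = 2: r = 6, s = 7 − 2·(-13) = 33, t = -8 − 2·15 = -38  (check: 394·33 + 342·(-38) = 6)
  q = 1: r = 2, s = -13 − 1·33 = -46, t = 15 − 1·(-38) = 53  (check: 394·(-46) + 342·53 = 2)
The row with r = 2 (the gcd) gives the Bezout coefficients s = -46, t = 53.
Result: 394 · (-46) + 342 · (53) = 2.

gcd(394, 342) = 2; s = -46, t = 53 (check: 394·(-46) + 342·53 = 2).


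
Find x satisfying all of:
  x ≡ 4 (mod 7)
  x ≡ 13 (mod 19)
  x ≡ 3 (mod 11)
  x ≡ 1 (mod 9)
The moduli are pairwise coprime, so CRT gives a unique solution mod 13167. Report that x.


Product of moduli M = 7 · 19 · 11 · 9 = 13167.
Merge one congruence at a time:
  Start: x ≡ 4 (mod 7).
  Combine with x ≡ 13 (mod 19); new modulus lcm = 133.
    Write x = 4 + 7·t and substitute into x ≡ 13 (mod 19): 7·t ≡ 13 − 4 = 9 (mod 19).
    The inverse of 7 mod 19 is 11 (since 7·11 = 77 = 4·19 + 1), so t ≡ 11·9 = 99 ≡ 4 (mod 19).
    Then x = 4 + 7·4 = 32, valid modulo lcm(7, 19) = 133: x ≡ 32 (mod 133).
  Combine with x ≡ 3 (mod 11); new modulus lcm = 1463.
    Write x = 32 + 133·t and substitute into x ≡ 3 (mod 11): 133·t ≡ 3 − 32 = -29 (mod 11).
    Reduce coefficients mod 11: 1·t ≡ 4 (mod 11).
    So t ≡ 4 (mod 11).
    Then x = 32 + 133·4 = 564, valid modulo lcm(133, 11) = 1463: x ≡ 564 (mod 1463).
  Combine with x ≡ 1 (mod 9); new modulus lcm = 13167.
    Write x = 564 + 1463·t and substitute into x ≡ 1 (mod 9): 1463·t ≡ 1 − 564 = -563 (mod 9).
    Reduce coefficients mod 9: 5·t ≡ 4 (mod 9).
    The inverse of 5 mod 9 is 2 (since 5·2 = 10 = 1·9 + 1), so t ≡ 2·4 = 8 ≡ 8 (mod 9).
    Then x = 564 + 1463·8 = 12268, valid modulo lcm(1463, 9) = 13167: x ≡ 12268 (mod 13167).
Verify against each original: 12268 mod 7 = 4, 12268 mod 19 = 13, 12268 mod 11 = 3, 12268 mod 9 = 1.

x ≡ 12268 (mod 13167).


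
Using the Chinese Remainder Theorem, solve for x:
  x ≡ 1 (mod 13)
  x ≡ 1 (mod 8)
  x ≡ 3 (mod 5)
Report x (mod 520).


Moduli 13, 8, 5 are pairwise coprime; by CRT there is a unique solution modulo M = 13 · 8 · 5 = 520.
Solve pairwise, accumulating the modulus:
  Start with x ≡ 1 (mod 13).
  Combine with x ≡ 1 (mod 8): since gcd(13, 8) = 1, we get a unique residue mod 104.
    Write x = 1 + 13·t and substitute into x ≡ 1 (mod 8): 13·t ≡ 1 − 1 = 0 (mod 8).
    Reduce coefficients mod 8: 5·t ≡ 0 (mod 8).
    The inverse of 5 mod 8 is 5 (since 5·5 = 25 = 3·8 + 1), so t ≡ 5·0 = 0 ≡ 0 (mod 8).
    Then x = 1 + 13·0 = 1, valid modulo lcm(13, 8) = 104: x ≡ 1 (mod 104).
  Combine with x ≡ 3 (mod 5): since gcd(104, 5) = 1, we get a unique residue mod 520.
    Write x = 1 + 104·t and substitute into x ≡ 3 (mod 5): 104·t ≡ 3 − 1 = 2 (mod 5).
    Reduce coefficients mod 5: 4·t ≡ 2 (mod 5).
    The inverse of 4 mod 5 is 4 (since 4·4 = 16 = 3·5 + 1), so t ≡ 4·2 = 8 ≡ 3 (mod 5).
    Then x = 1 + 104·3 = 313, valid modulo lcm(104, 5) = 520: x ≡ 313 (mod 520).
Verify: 313 mod 13 = 1 ✓, 313 mod 8 = 1 ✓, 313 mod 5 = 3 ✓.

x ≡ 313 (mod 520).


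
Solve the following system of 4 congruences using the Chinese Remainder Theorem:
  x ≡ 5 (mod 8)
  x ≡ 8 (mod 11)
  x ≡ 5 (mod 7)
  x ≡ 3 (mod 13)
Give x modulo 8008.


Product of moduli M = 8 · 11 · 7 · 13 = 8008.
Merge one congruence at a time:
  Start: x ≡ 5 (mod 8).
  Combine with x ≡ 8 (mod 11); new modulus lcm = 88.
    Write x = 5 + 8·t and substitute into x ≡ 8 (mod 11): 8·t ≡ 8 − 5 = 3 (mod 11).
    The inverse of 8 mod 11 is 7 (since 8·7 = 56 = 5·11 + 1), so t ≡ 7·3 = 21 ≡ 10 (mod 11).
    Then x = 5 + 8·10 = 85, valid modulo lcm(8, 11) = 88: x ≡ 85 (mod 88).
  Combine with x ≡ 5 (mod 7); new modulus lcm = 616.
    Write x = 85 + 88·t and substitute into x ≡ 5 (mod 7): 88·t ≡ 5 − 85 = -80 (mod 7).
    Reduce coefficients mod 7: 4·t ≡ 4 (mod 7).
    The inverse of 4 mod 7 is 2 (since 4·2 = 8 = 1·7 + 1), so t ≡ 2·4 = 8 ≡ 1 (mod 7).
    Then x = 85 + 88·1 = 173, valid modulo lcm(88, 7) = 616: x ≡ 173 (mod 616).
  Combine with x ≡ 3 (mod 13); new modulus lcm = 8008.
    Write x = 173 + 616·t and substitute into x ≡ 3 (mod 13): 616·t ≡ 3 − 173 = -170 (mod 13).
    Reduce coefficients mod 13: 5·t ≡ 12 (mod 13).
    The inverse of 5 mod 13 is 8 (since 5·8 = 40 = 3·13 + 1), so t ≡ 8·12 = 96 ≡ 5 (mod 13).
    Then x = 173 + 616·5 = 3253, valid modulo lcm(616, 13) = 8008: x ≡ 3253 (mod 8008).
Verify against each original: 3253 mod 8 = 5, 3253 mod 11 = 8, 3253 mod 7 = 5, 3253 mod 13 = 3.

x ≡ 3253 (mod 8008).


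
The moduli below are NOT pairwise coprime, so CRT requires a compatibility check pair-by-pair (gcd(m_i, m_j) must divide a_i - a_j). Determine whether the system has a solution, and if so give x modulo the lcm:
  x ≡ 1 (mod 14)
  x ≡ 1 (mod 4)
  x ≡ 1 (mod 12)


Moduli 14, 4, 12 are not pairwise coprime, so CRT works modulo lcm(m_i) when all pairwise compatibility conditions hold.
Pairwise compatibility: gcd(m_i, m_j) must divide a_i - a_j for every pair.
Merge one congruence at a time:
  Start: x ≡ 1 (mod 14).
  Combine with x ≡ 1 (mod 4): gcd(14, 4) = 2; 1 - 1 = 0, which IS divisible by 2, so compatible.
    Write x = 1 + 14·t and substitute into x ≡ 1 (mod 4): 14·t ≡ 1 − 1 = 0 (mod 4).
    Divide the congruence (and modulus) by g = 2: 7·t ≡ 0 (mod 2).
    Reduce coefficients mod 2: 1·t ≡ 0 (mod 2).
    So t ≡ 0 (mod 2).
    Then x = 1 + 14·0 = 1, valid modulo lcm(14, 4) = 28: x ≡ 1 (mod 28).
  Combine with x ≡ 1 (mod 12): gcd(28, 12) = 4; 1 - 1 = 0, which IS divisible by 4, so compatible.
    Write x = 1 + 28·t and substitute into x ≡ 1 (mod 12): 28·t ≡ 1 − 1 = 0 (mod 12).
    Divide the congruence (and modulus) by g = 4: 7·t ≡ 0 (mod 3).
    Reduce coefficients mod 3: 1·t ≡ 0 (mod 3).
    So t ≡ 0 (mod 3).
    Then x = 1 + 28·0 = 1, valid modulo lcm(28, 12) = 84: x ≡ 1 (mod 84).
Verify: 1 mod 14 = 1, 1 mod 4 = 1, 1 mod 12 = 1.

x ≡ 1 (mod 84).


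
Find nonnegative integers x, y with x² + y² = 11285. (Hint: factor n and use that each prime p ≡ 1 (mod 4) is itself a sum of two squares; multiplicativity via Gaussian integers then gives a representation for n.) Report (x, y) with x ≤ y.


Step 1: Factor n = 11285 = 5 · 37 · 61.
Step 2: Check the mod-4 condition on each prime factor: 5 ≡ 1 (mod 4), exponent 1; 37 ≡ 1 (mod 4), exponent 1; 61 ≡ 1 (mod 4), exponent 1.
All primes ≡ 3 (mod 4) appear to even exponent (or don't appear), so by the two-squares theorem n IS expressible as a sum of two squares.
Step 3: Build a representation. Here n = 5 · 37 · 61 is a product of primes ≡ 1 (mod 4). Each prime p ≡ 1 (mod 4) is itself a sum of two squares; find a² by testing p − a² for a perfect square:
  5: 5 − 1² = 4 = 2² ⇒ 5 = 1² + 2².
  37: 37 − 1² = 36 = 6² ⇒ 37 = 1² + 6².
  61: 61 − 1² = 60, 61 − 2² = 57, 61 − 3² = 52, 61 − 4² = 45, 61 − 5² = 36 = 6² ⇒ 61 = 5² + 6².
  Combine using the Brahmagupta–Fibonacci identity (a² + b²)(c² + d²) = (ac − bd)² + (ad + bc)² = (ac + bd)² + (ad − bc)²:
  5 · 37 = 185: from (1² + 2²)(1² + 6²), take (1·1 − 2·6, 1·6 + 2·1) = (1 − 12, 6 + 2) = (-11, 8); dropping signs (only squares matter) gives (11, 8); check 11² + 8² = 121 + 64 = 185 ✓.
  185 · 61 = 11285: from (11² + 8²)(5² + 6²), take (11·5 − 8·6, 11·6 + 8·5) = (55 − 48, 66 + 40) = (7, 106); check 7² + 106² = 49 + 11236 = 11285 ✓.
Step 4: Order so x ≤ y and verify: 7² + 106² = 49 + 11236 = 11285 = n. ✓

n = 11285 = 7² + 106² (one valid representation with x ≤ y).


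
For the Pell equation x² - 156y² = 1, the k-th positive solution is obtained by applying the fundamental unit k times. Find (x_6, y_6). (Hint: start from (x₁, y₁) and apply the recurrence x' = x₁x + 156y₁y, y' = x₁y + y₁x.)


Step 1: Find the fundamental solution (x₁, y₁) of x² - 156y² = 1.
  Expand √156 as a continued fraction. a₀ = ⌊√156⌋ = 12; iterate m_{k+1} = d_k·a_k − m_k, d_{k+1} = (156 − m_{k+1}²)/d_k, a_{k+1} = ⌊(a₀ + m_{k+1})/d_{k+1}⌋ (starting m₀ = 0, d₀ = 1), with convergents p_k = a_k·p_{k-1} + p_{k-2}, q_k = a_k·q_{k-1} + q_{k-2} (p₋₁ = 1, q₋₁ = 0):
  k = 0: a₀ = 12; p₀/q₀ = 12/1; p₀² − 156·q₀² = 144 − 156 = -12.
  k = 1: m = 12, d = 12, a = ⌊(12 + 12)/12⌋ = 2; p/q = (2·12 + 1)/(2·1 + 0) = 25/2; p² − 156·q² = 625 − 624 = 1.
  The first convergent with p² − 156·q² = 1 gives the fundamental solution (x₁, y₁) = (25, 2).
Step 2: Apply the recurrence (x_{n+1}, y_{n+1}) = (x₁x_n + 156y₁y_n, x₁y_n + y₁x_n) repeatedly.
  From (x_1, y_1) = (25, 2): x_2 = 25·25 + 156·2·2 = 1249; y_2 = 25·2 + 2·25 = 100.
  From (x_2, y_2) = (1249, 100): x_3 = 25·1249 + 156·2·100 = 62425; y_3 = 25·100 + 2·1249 = 4998.
  From (x_3, y_3) = (62425, 4998): x_4 = 25·62425 + 156·2·4998 = 3120001; y_4 = 25·4998 + 2·62425 = 249800.
  From (x_4, y_4) = (3120001, 249800): x_5 = 25·3120001 + 156·2·249800 = 155937625; y_5 = 25·249800 + 2·3120001 = 12485002.
  From (x_5, y_5) = (155937625, 12485002): x_6 = 25·155937625 + 156·2·12485002 = 7793761249; y_6 = 25·12485002 + 2·155937625 = 624000300.
Step 3: Verify x_6² - 156·y_6² = 60742714406414040001 - 60742714406414040000 = 1 (should be 1). ✓

(x_1, y_1) = (25, 2); (x_6, y_6) = (7793761249, 624000300).


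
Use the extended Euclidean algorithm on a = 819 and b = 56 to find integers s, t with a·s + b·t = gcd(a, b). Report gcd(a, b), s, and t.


Euclidean algorithm on (819, 56) — divide until remainder is 0:
  819 = 14 · 56 + 35
  56 = 1 · 35 + 21
  35 = 1 · 21 + 14
  21 = 1 · 14 + 7
  14 = 2 · 7 + 0
gcd(819, 56) = 7.
Track Bezout coefficients alongside the remainders: start with r₀ = 819 = a·1 + b·0 (s = 1, t = 0) and r₁ = 56 = a·0 + b·1 (s = 0, t = 1); each new remainder r_{k+1} = r_{k-1} − q_k·r_k inherits s_{k+1} = s_{k-1} − q_k·s_k, t_{k+1} = t_{k-1} − q_k·t_k, so r_k = a·s_k + b·t_k at every step:
  q = 14: r = 35, s = 1 − 14·0 = 1, t = 0 − 14·1 = -14  (check: 819·1 + 56·(-14) = 35)
  q = 1: r = 21, s = 0 − 1·1 = -1, t = 1 − 1·(-14) = 15  (check: 819·(-1) + 56·15 = 21)
  q = 1: r = 14, s = 1 − 1·(-1) = 2, t = -14 − 1·15 = -29  (check: 819·2 + 56·(-29) = 14)
  q = 1: r = 7, s = -1 − 1·2 = -3, t = 15 − 1·(-29) = 44  (check: 819·(-3) + 56·44 = 7)
The row with r = 7 (the gcd) gives the Bezout coefficients s = -3, t = 44.
Result: 819 · (-3) + 56 · (44) = 7.

gcd(819, 56) = 7; s = -3, t = 44 (check: 819·(-3) + 56·44 = 7).


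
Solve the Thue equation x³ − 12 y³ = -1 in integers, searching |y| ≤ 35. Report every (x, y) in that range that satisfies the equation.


The equation is x³ - 12y³ = -1. For fixed y, x³ = 12·y³ − 1, so a solution requires the RHS to be a perfect cube.
Strategy: iterate y from -35 to 35, compute RHS = 12·y³ − 1, and check whether it is a (positive or negative) perfect cube.
Check small values of y:
  y = 0: RHS = -1 = (-1)³ ⇒ x = -1 works.
  y = 1: RHS = 11 is not a perfect cube.
  y = -1: RHS = -13 is not a perfect cube.
  y = 2: RHS = 95 is not a perfect cube.
  y = -2: RHS = -97 is not a perfect cube.
  y = 3: RHS = 323 is not a perfect cube.
  y = -3: RHS = -325 is not a perfect cube.
Continuing the search up to |y| = 35 finds no further solutions beyond those listed.
Collected solutions: (-1, 0).

Solutions (with |y| ≤ 35): (-1, 0).


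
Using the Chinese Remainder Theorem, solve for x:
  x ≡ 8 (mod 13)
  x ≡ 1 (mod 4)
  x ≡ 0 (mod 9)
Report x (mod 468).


Moduli 13, 4, 9 are pairwise coprime; by CRT there is a unique solution modulo M = 13 · 4 · 9 = 468.
Solve pairwise, accumulating the modulus:
  Start with x ≡ 8 (mod 13).
  Combine with x ≡ 1 (mod 4): since gcd(13, 4) = 1, we get a unique residue mod 52.
    Write x = 8 + 13·t and substitute into x ≡ 1 (mod 4): 13·t ≡ 1 − 8 = -7 (mod 4).
    Reduce coefficients mod 4: 1·t ≡ 1 (mod 4).
    So t ≡ 1 (mod 4).
    Then x = 8 + 13·1 = 21, valid modulo lcm(13, 4) = 52: x ≡ 21 (mod 52).
  Combine with x ≡ 0 (mod 9): since gcd(52, 9) = 1, we get a unique residue mod 468.
    Write x = 21 + 52·t and substitute into x ≡ 0 (mod 9): 52·t ≡ 0 − 21 = -21 (mod 9).
    Reduce coefficients mod 9: 7·t ≡ 6 (mod 9).
    The inverse of 7 mod 9 is 4 (since 7·4 = 28 = 3·9 + 1), so t ≡ 4·6 = 24 ≡ 6 (mod 9).
    Then x = 21 + 52·6 = 333, valid modulo lcm(52, 9) = 468: x ≡ 333 (mod 468).
Verify: 333 mod 13 = 8 ✓, 333 mod 4 = 1 ✓, 333 mod 9 = 0 ✓.

x ≡ 333 (mod 468).


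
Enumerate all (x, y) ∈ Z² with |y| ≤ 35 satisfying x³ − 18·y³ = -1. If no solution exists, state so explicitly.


The equation is x³ - 18y³ = -1. For fixed y, x³ = 18·y³ − 1, so a solution requires the RHS to be a perfect cube.
Strategy: iterate y from -35 to 35, compute RHS = 18·y³ − 1, and check whether it is a (positive or negative) perfect cube.
Check small values of y:
  y = 0: RHS = -1 = (-1)³ ⇒ x = -1 works.
  y = 1: RHS = 17 is not a perfect cube.
  y = -1: RHS = -19 is not a perfect cube.
  y = 2: RHS = 143 is not a perfect cube.
  y = -2: RHS = -145 is not a perfect cube.
  y = 3: RHS = 485 is not a perfect cube.
  y = -3: RHS = -487 is not a perfect cube.
Continuing the search up to |y| = 35 finds no further solutions beyond those listed.
Collected solutions: (-1, 0).

Solutions (with |y| ≤ 35): (-1, 0).


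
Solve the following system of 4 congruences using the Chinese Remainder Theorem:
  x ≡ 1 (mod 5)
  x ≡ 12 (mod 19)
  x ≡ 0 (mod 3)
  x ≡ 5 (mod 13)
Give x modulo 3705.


Product of moduli M = 5 · 19 · 3 · 13 = 3705.
Merge one congruence at a time:
  Start: x ≡ 1 (mod 5).
  Combine with x ≡ 12 (mod 19); new modulus lcm = 95.
    Write x = 1 + 5·t and substitute into x ≡ 12 (mod 19): 5·t ≡ 12 − 1 = 11 (mod 19).
    The inverse of 5 mod 19 is 4 (since 5·4 = 20 = 1·19 + 1), so t ≡ 4·11 = 44 ≡ 6 (mod 19).
    Then x = 1 + 5·6 = 31, valid modulo lcm(5, 19) = 95: x ≡ 31 (mod 95).
  Combine with x ≡ 0 (mod 3); new modulus lcm = 285.
    Write x = 31 + 95·t and substitute into x ≡ 0 (mod 3): 95·t ≡ 0 − 31 = -31 (mod 3).
    Reduce coefficients mod 3: 2·t ≡ 2 (mod 3).
    The inverse of 2 mod 3 is 2 (since 2·2 = 4 = 1·3 + 1), so t ≡ 2·2 = 4 ≡ 1 (mod 3).
    Then x = 31 + 95·1 = 126, valid modulo lcm(95, 3) = 285: x ≡ 126 (mod 285).
  Combine with x ≡ 5 (mod 13); new modulus lcm = 3705.
    Write x = 126 + 285·t and substitute into x ≡ 5 (mod 13): 285·t ≡ 5 − 126 = -121 (mod 13).
    Reduce coefficients mod 13: 12·t ≡ 9 (mod 13).
    The inverse of 12 mod 13 is 12 (since 12·12 = 144 = 11·13 + 1), so t ≡ 12·9 = 108 ≡ 4 (mod 13).
    Then x = 126 + 285·4 = 1266, valid modulo lcm(285, 13) = 3705: x ≡ 1266 (mod 3705).
Verify against each original: 1266 mod 5 = 1, 1266 mod 19 = 12, 1266 mod 3 = 0, 1266 mod 13 = 5.

x ≡ 1266 (mod 3705).


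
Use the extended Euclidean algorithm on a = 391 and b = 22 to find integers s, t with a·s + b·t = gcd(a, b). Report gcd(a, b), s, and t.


Euclidean algorithm on (391, 22) — divide until remainder is 0:
  391 = 17 · 22 + 17
  22 = 1 · 17 + 5
  17 = 3 · 5 + 2
  5 = 2 · 2 + 1
  2 = 2 · 1 + 0
gcd(391, 22) = 1.
Track Bezout coefficients alongside the remainders: start with r₀ = 391 = a·1 + b·0 (s = 1, t = 0) and r₁ = 22 = a·0 + b·1 (s = 0, t = 1); each new remainder r_{k+1} = r_{k-1} − q_k·r_k inherits s_{k+1} = s_{k-1} − q_k·s_k, t_{k+1} = t_{k-1} − q_k·t_k, so r_k = a·s_k + b·t_k at every step:
  q = 17: r = 17, s = 1 − 17·0 = 1, t = 0 − 17·1 = -17  (check: 391·1 + 22·(-17) = 17)
  q = 1: r = 5, s = 0 − 1·1 = -1, t = 1 − 1·(-17) = 18  (check: 391·(-1) + 22·18 = 5)
  q = 3: r = 2, s = 1 − 3·(-1) = 4, t = -17 − 3·18 = -71  (check: 391·4 + 22·(-71) = 2)
  q = 2: r = 1, s = -1 − 2·4 = -9, t = 18 − 2·(-71) = 160  (check: 391·(-9) + 22·160 = 1)
The row with r = 1 (the gcd) gives the Bezout coefficients s = -9, t = 160.
Result: 391 · (-9) + 22 · (160) = 1.

gcd(391, 22) = 1; s = -9, t = 160 (check: 391·(-9) + 22·160 = 1).


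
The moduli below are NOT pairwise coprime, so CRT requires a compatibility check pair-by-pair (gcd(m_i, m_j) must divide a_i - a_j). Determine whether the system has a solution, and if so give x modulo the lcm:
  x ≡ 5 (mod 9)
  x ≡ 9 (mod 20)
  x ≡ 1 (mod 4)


Moduli 9, 20, 4 are not pairwise coprime, so CRT works modulo lcm(m_i) when all pairwise compatibility conditions hold.
Pairwise compatibility: gcd(m_i, m_j) must divide a_i - a_j for every pair.
Merge one congruence at a time:
  Start: x ≡ 5 (mod 9).
  Combine with x ≡ 9 (mod 20): gcd(9, 20) = 1; 9 - 5 = 4, which IS divisible by 1, so compatible.
    Write x = 5 + 9·t and substitute into x ≡ 9 (mod 20): 9·t ≡ 9 − 5 = 4 (mod 20).
    The inverse of 9 mod 20 is 9 (since 9·9 = 81 = 4·20 + 1), so t ≡ 9·4 = 36 ≡ 16 (mod 20).
    Then x = 5 + 9·16 = 149, valid modulo lcm(9, 20) = 180: x ≡ 149 (mod 180).
  Combine with x ≡ 1 (mod 4): gcd(180, 4) = 4; 1 - 149 = -148, which IS divisible by 4, so compatible.
    Write x = 149 + 180·t and substitute into x ≡ 1 (mod 4): 180·t ≡ 1 − 149 = -148 (mod 4).
    Divide the congruence (and modulus) by g = 4: 45·t ≡ -37 (mod 1).
    Modulo 1 every t works; take t = 0.
    Then x = 149 + 180·0 = 149, valid modulo lcm(180, 4) = 180: x ≡ 149 (mod 180).
Verify: 149 mod 9 = 5, 149 mod 20 = 9, 149 mod 4 = 1.

x ≡ 149 (mod 180).


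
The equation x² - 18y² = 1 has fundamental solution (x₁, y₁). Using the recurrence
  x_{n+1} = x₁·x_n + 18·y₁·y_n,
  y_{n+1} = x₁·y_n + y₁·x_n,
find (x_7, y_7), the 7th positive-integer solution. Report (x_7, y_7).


Step 1: Find the fundamental solution (x₁, y₁) of x² - 18y² = 1.
  Expand √18 as a continued fraction. a₀ = ⌊√18⌋ = 4; iterate m_{k+1} = d_k·a_k − m_k, d_{k+1} = (18 − m_{k+1}²)/d_k, a_{k+1} = ⌊(a₀ + m_{k+1})/d_{k+1}⌋ (starting m₀ = 0, d₀ = 1), with convergents p_k = a_k·p_{k-1} + p_{k-2}, q_k = a_k·q_{k-1} + q_{k-2} (p₋₁ = 1, q₋₁ = 0):
  k = 0: a₀ = 4; p₀/q₀ = 4/1; p₀² − 18·q₀² = 16 − 18 = -2.
  k = 1: m = 4, d = 2, a = ⌊(4 + 4)/2⌋ = 4; p/q = (4·4 + 1)/(4·1 + 0) = 17/4; p² − 18·q² = 289 − 288 = 1.
  The first convergent with p² − 18·q² = 1 gives the fundamental solution (x₁, y₁) = (17, 4).
Step 2: Apply the recurrence (x_{n+1}, y_{n+1}) = (x₁x_n + 18y₁y_n, x₁y_n + y₁x_n) repeatedly.
  From (x_1, y_1) = (17, 4): x_2 = 17·17 + 18·4·4 = 577; y_2 = 17·4 + 4·17 = 136.
  From (x_2, y_2) = (577, 136): x_3 = 17·577 + 18·4·136 = 19601; y_3 = 17·136 + 4·577 = 4620.
  From (x_3, y_3) = (19601, 4620): x_4 = 17·19601 + 18·4·4620 = 665857; y_4 = 17·4620 + 4·19601 = 156944.
  From (x_4, y_4) = (665857, 156944): x_5 = 17·665857 + 18·4·156944 = 22619537; y_5 = 17·156944 + 4·665857 = 5331476.
  From (x_5, y_5) = (22619537, 5331476): x_6 = 17·22619537 + 18·4·5331476 = 768398401; y_6 = 17·5331476 + 4·22619537 = 181113240.
  From (x_6, y_6) = (768398401, 181113240): x_7 = 17·768398401 + 18·4·181113240 = 26102926097; y_7 = 17·181113240 + 4·768398401 = 6152518684.
Step 3: Verify x_7² - 18·y_7² = 681362750825443653409 - 681362750825443653408 = 1 (should be 1). ✓

(x_1, y_1) = (17, 4); (x_7, y_7) = (26102926097, 6152518684).


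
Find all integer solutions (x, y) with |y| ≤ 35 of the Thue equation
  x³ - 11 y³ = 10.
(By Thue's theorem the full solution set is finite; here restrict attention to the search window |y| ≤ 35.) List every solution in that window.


The equation is x³ - 11y³ = 10. For fixed y, x³ = 11·y³ + 10, so a solution requires the RHS to be a perfect cube.
Strategy: iterate y from -35 to 35, compute RHS = 11·y³ + 10, and check whether it is a (positive or negative) perfect cube.
Check small values of y:
  y = 0: RHS = 10 is not a perfect cube.
  y = 1: RHS = 21 is not a perfect cube.
  y = -1: RHS = -1 = (-1)³ ⇒ x = -1 works.
  y = 2: RHS = 98 is not a perfect cube.
  y = -2: RHS = -78 is not a perfect cube.
  y = 3: RHS = 307 is not a perfect cube.
  y = -3: RHS = -287 is not a perfect cube.
Continuing the search up to |y| = 35 finds no further solutions beyond those listed.
Collected solutions: (-1, -1).

Solutions (with |y| ≤ 35): (-1, -1).


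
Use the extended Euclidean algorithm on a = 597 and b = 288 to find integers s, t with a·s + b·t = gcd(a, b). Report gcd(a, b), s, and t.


Euclidean algorithm on (597, 288) — divide until remainder is 0:
  597 = 2 · 288 + 21
  288 = 13 · 21 + 15
  21 = 1 · 15 + 6
  15 = 2 · 6 + 3
  6 = 2 · 3 + 0
gcd(597, 288) = 3.
Track Bezout coefficients alongside the remainders: start with r₀ = 597 = a·1 + b·0 (s = 1, t = 0) and r₁ = 288 = a·0 + b·1 (s = 0, t = 1); each new remainder r_{k+1} = r_{k-1} − q_k·r_k inherits s_{k+1} = s_{k-1} − q_k·s_k, t_{k+1} = t_{k-1} − q_k·t_k, so r_k = a·s_k + b·t_k at every step:
  q = 2: r = 21, s = 1 − 2·0 = 1, t = 0 − 2·1 = -2  (check: 597·1 + 288·(-2) = 21)
  q = 13: r = 15, s = 0 − 13·1 = -13, t = 1 − 13·(-2) = 27  (check: 597·(-13) + 288·27 = 15)
  q = 1: r = 6, s = 1 − 1·(-13) = 14, t = -2 − 1·27 = -29  (check: 597·14 + 288·(-29) = 6)
  q = 2: r = 3, s = -13 − 2·14 = -41, t = 27 − 2·(-29) = 85  (check: 597·(-41) + 288·85 = 3)
The row with r = 3 (the gcd) gives the Bezout coefficients s = -41, t = 85.
Result: 597 · (-41) + 288 · (85) = 3.

gcd(597, 288) = 3; s = -41, t = 85 (check: 597·(-41) + 288·85 = 3).


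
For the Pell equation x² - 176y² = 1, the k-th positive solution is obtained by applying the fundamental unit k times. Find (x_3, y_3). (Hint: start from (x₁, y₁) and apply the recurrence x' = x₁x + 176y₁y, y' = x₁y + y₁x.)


Step 1: Find the fundamental solution (x₁, y₁) of x² - 176y² = 1.
  Expand √176 as a continued fraction. a₀ = ⌊√176⌋ = 13; iterate m_{k+1} = d_k·a_k − m_k, d_{k+1} = (176 − m_{k+1}²)/d_k, a_{k+1} = ⌊(a₀ + m_{k+1})/d_{k+1}⌋ (starting m₀ = 0, d₀ = 1), with convergents p_k = a_k·p_{k-1} + p_{k-2}, q_k = a_k·q_{k-1} + q_{k-2} (p₋₁ = 1, q₋₁ = 0):
  k = 0: a₀ = 13; p₀/q₀ = 13/1; p₀² − 176·q₀² = 169 − 176 = -7.
  k = 1: m = 13, d = 7, a = ⌊(13 + 13)/7⌋ = 3; p/q = (3·13 + 1)/(3·1 + 0) = 40/3; p² − 176·q² = 1600 − 1584 = 16.
  k = 2: m = 8, d = 16, a = ⌊(13 + 8)/16⌋ = 1; p/q = (1·40 + 13)/(1·3 + 1) = 53/4; p² − 176·q² = 2809 − 2816 = -7.
  k = 3: m = 8, d = 7, a = ⌊(13 + 8)/7⌋ = 3; p/q = (3·53 + 40)/(3·4 + 3) = 199/15; p² − 176·q² = 39601 − 39600 = 1.
  The first convergent with p² − 176·q² = 1 gives the fundamental solution (x₁, y₁) = (199, 15).
Step 2: Apply the recurrence (x_{n+1}, y_{n+1}) = (x₁x_n + 176y₁y_n, x₁y_n + y₁x_n) repeatedly.
  From (x_1, y_1) = (199, 15): x_2 = 199·199 + 176·15·15 = 79201; y_2 = 199·15 + 15·199 = 5970.
  From (x_2, y_2) = (79201, 5970): x_3 = 199·79201 + 176·15·5970 = 31521799; y_3 = 199·5970 + 15·79201 = 2376045.
Step 3: Verify x_3² - 176·y_3² = 993623812196401 - 993623812196400 = 1 (should be 1). ✓

(x_1, y_1) = (199, 15); (x_3, y_3) = (31521799, 2376045).


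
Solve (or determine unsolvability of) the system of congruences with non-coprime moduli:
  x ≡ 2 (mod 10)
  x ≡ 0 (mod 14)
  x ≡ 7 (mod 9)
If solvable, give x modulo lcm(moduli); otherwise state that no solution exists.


Moduli 10, 14, 9 are not pairwise coprime, so CRT works modulo lcm(m_i) when all pairwise compatibility conditions hold.
Pairwise compatibility: gcd(m_i, m_j) must divide a_i - a_j for every pair.
Merge one congruence at a time:
  Start: x ≡ 2 (mod 10).
  Combine with x ≡ 0 (mod 14): gcd(10, 14) = 2; 0 - 2 = -2, which IS divisible by 2, so compatible.
    Write x = 2 + 10·t and substitute into x ≡ 0 (mod 14): 10·t ≡ 0 − 2 = -2 (mod 14).
    Divide the congruence (and modulus) by g = 2: 5·t ≡ -1 (mod 7).
    Reduce coefficients mod 7: 5·t ≡ 6 (mod 7).
    The inverse of 5 mod 7 is 3 (since 5·3 = 15 = 2·7 + 1), so t ≡ 3·6 = 18 ≡ 4 (mod 7).
    Then x = 2 + 10·4 = 42, valid modulo lcm(10, 14) = 70: x ≡ 42 (mod 70).
  Combine with x ≡ 7 (mod 9): gcd(70, 9) = 1; 7 - 42 = -35, which IS divisible by 1, so compatible.
    Write x = 42 + 70·t and substitute into x ≡ 7 (mod 9): 70·t ≡ 7 − 42 = -35 (mod 9).
    Reduce coefficients mod 9: 7·t ≡ 1 (mod 9).
    The inverse of 7 mod 9 is 4 (since 7·4 = 28 = 3·9 + 1), so t ≡ 4·1 = 4 ≡ 4 (mod 9).
    Then x = 42 + 70·4 = 322, valid modulo lcm(70, 9) = 630: x ≡ 322 (mod 630).
Verify: 322 mod 10 = 2, 322 mod 14 = 0, 322 mod 9 = 7.

x ≡ 322 (mod 630).


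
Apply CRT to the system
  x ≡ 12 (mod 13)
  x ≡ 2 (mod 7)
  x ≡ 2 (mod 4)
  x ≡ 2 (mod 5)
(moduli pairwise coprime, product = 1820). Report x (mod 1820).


Product of moduli M = 13 · 7 · 4 · 5 = 1820.
Merge one congruence at a time:
  Start: x ≡ 12 (mod 13).
  Combine with x ≡ 2 (mod 7); new modulus lcm = 91.
    Write x = 12 + 13·t and substitute into x ≡ 2 (mod 7): 13·t ≡ 2 − 12 = -10 (mod 7).
    Reduce coefficients mod 7: 6·t ≡ 4 (mod 7).
    The inverse of 6 mod 7 is 6 (since 6·6 = 36 = 5·7 + 1), so t ≡ 6·4 = 24 ≡ 3 (mod 7).
    Then x = 12 + 13·3 = 51, valid modulo lcm(13, 7) = 91: x ≡ 51 (mod 91).
  Combine with x ≡ 2 (mod 4); new modulus lcm = 364.
    Write x = 51 + 91·t and substitute into x ≡ 2 (mod 4): 91·t ≡ 2 − 51 = -49 (mod 4).
    Reduce coefficients mod 4: 3·t ≡ 3 (mod 4).
    The inverse of 3 mod 4 is 3 (since 3·3 = 9 = 2·4 + 1), so t ≡ 3·3 = 9 ≡ 1 (mod 4).
    Then x = 51 + 91·1 = 142, valid modulo lcm(91, 4) = 364: x ≡ 142 (mod 364).
  Combine with x ≡ 2 (mod 5); new modulus lcm = 1820.
    Write x = 142 + 364·t and substitute into x ≡ 2 (mod 5): 364·t ≡ 2 − 142 = -140 (mod 5).
    Reduce coefficients mod 5: 4·t ≡ 0 (mod 5).
    The inverse of 4 mod 5 is 4 (since 4·4 = 16 = 3·5 + 1), so t ≡ 4·0 = 0 ≡ 0 (mod 5).
    Then x = 142 + 364·0 = 142, valid modulo lcm(364, 5) = 1820: x ≡ 142 (mod 1820).
Verify against each original: 142 mod 13 = 12, 142 mod 7 = 2, 142 mod 4 = 2, 142 mod 5 = 2.

x ≡ 142 (mod 1820).


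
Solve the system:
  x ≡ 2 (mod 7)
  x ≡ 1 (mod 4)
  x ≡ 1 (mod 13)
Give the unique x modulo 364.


Moduli 7, 4, 13 are pairwise coprime; by CRT there is a unique solution modulo M = 7 · 4 · 13 = 364.
Solve pairwise, accumulating the modulus:
  Start with x ≡ 2 (mod 7).
  Combine with x ≡ 1 (mod 4): since gcd(7, 4) = 1, we get a unique residue mod 28.
    Write x = 2 + 7·t and substitute into x ≡ 1 (mod 4): 7·t ≡ 1 − 2 = -1 (mod 4).
    Reduce coefficients mod 4: 3·t ≡ 3 (mod 4).
    The inverse of 3 mod 4 is 3 (since 3·3 = 9 = 2·4 + 1), so t ≡ 3·3 = 9 ≡ 1 (mod 4).
    Then x = 2 + 7·1 = 9, valid modulo lcm(7, 4) = 28: x ≡ 9 (mod 28).
  Combine with x ≡ 1 (mod 13): since gcd(28, 13) = 1, we get a unique residue mod 364.
    Write x = 9 + 28·t and substitute into x ≡ 1 (mod 13): 28·t ≡ 1 − 9 = -8 (mod 13).
    Reduce coefficients mod 13: 2·t ≡ 5 (mod 13).
    The inverse of 2 mod 13 is 7 (since 2·7 = 14 = 1·13 + 1), so t ≡ 7·5 = 35 ≡ 9 (mod 13).
    Then x = 9 + 28·9 = 261, valid modulo lcm(28, 13) = 364: x ≡ 261 (mod 364).
Verify: 261 mod 7 = 2 ✓, 261 mod 4 = 1 ✓, 261 mod 13 = 1 ✓.

x ≡ 261 (mod 364).


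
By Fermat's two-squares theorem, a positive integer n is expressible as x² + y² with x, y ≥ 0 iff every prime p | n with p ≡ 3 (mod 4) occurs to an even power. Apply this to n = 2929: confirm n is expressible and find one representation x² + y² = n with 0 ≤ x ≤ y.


Step 1: Factor n = 2929 = 29 · 101.
Step 2: Check the mod-4 condition on each prime factor: 29 ≡ 1 (mod 4), exponent 1; 101 ≡ 1 (mod 4), exponent 1.
All primes ≡ 3 (mod 4) appear to even exponent (or don't appear), so by the two-squares theorem n IS expressible as a sum of two squares.
Step 3: Build a representation. Here n = 29 · 101 is a product of primes ≡ 1 (mod 4). Each prime p ≡ 1 (mod 4) is itself a sum of two squares; find a² by testing p − a² for a perfect square:
  29: 29 − 1² = 28, 29 − 2² = 25 = 5² ⇒ 29 = 2² + 5².
  101: 101 − 1² = 100 = 10² ⇒ 101 = 1² + 10².
  Combine using the Brahmagupta–Fibonacci identity (a² + b²)(c² + d²) = (ac − bd)² + (ad + bc)² = (ac + bd)² + (ad − bc)²:
  29 · 101 = 2929: from (2² + 5²)(1² + 10²), take (2·1 − 5·10, 2·10 + 5·1) = (2 − 50, 20 + 5) = (-48, 25); dropping signs (only squares matter) gives (48, 25); check 48² + 25² = 2304 + 625 = 2929 ✓.
Step 4: Order so x ≤ y and verify: 25² + 48² = 625 + 2304 = 2929 = n. ✓

n = 2929 = 25² + 48² (one valid representation with x ≤ y).
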